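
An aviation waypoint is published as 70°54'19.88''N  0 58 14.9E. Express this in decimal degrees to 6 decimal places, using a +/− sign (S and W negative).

70.905522, 0.970806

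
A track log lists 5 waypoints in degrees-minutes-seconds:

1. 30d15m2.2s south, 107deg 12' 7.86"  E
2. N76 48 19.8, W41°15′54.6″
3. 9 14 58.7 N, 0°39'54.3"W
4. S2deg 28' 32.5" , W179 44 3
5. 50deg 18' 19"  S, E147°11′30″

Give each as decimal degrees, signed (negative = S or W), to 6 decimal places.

1. -30.250611, 107.202183
2. 76.805500, -41.265167
3. 9.249639, -0.665083
4. -2.475694, -179.734167
5. -50.305278, 147.191667

Point 1:
  Lat: 30° + 15/60 + 2.2/3600 = 30 + 0.250000 + 0.000611 = 30.2506111
  S → negative
  Lon: 107° + 12/60 + 7.86/3600 = 107 + 0.200000 + 0.002183 = 107.2021833
  E → positive
Point 2:
  Latitude: 48′ + 19.8″ = 48.33000′; 76 + 48.33000/60 = 76.8055000
  N ⇒ keep positive
  Longitude: 41 + 15/60 + 54.6/3600 = 41.2651667
  W ⇒ negate
Point 3:
  Latitude: 14′ + 58.7″ = 14.97833′; 9 + 14.97833/60 = 9.2496389
  N ⇒ keep positive
  λ: 0 + 39/60 + 54.3/3600 = 0.6650833
  W ⇒ negate
Point 4:
  Latitude: 2 + 28/60 + 32.5/3600 = 2.4756944
  S → negative
  Lon: 179 + 44/60 + 3/3600 = 179.7341667
  W → negative
Point 5:
  Lat: 18′ + 19″ = 18.31667′; 50 + 18.31667/60 = 50.3052778
  S ⇒ negate
  Lon: 11′ + 30″ = 11.50000′; 147 + 11.50000/60 = 147.1916667
  E → positive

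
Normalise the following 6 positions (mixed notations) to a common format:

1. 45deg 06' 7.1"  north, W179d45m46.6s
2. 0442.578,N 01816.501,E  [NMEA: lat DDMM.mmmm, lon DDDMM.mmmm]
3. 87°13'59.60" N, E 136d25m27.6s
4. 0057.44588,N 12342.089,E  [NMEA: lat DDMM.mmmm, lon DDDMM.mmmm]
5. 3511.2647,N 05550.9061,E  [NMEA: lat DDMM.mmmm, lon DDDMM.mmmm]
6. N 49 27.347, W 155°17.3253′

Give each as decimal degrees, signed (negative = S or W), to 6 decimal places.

1. 45.101972, -179.762944
2. 4.709633, 18.275017
3. 87.233222, 136.424333
4. 0.957431, 123.701483
5. 35.187745, 55.848435
6. 49.455783, -155.288755

Point 1:
  Lat: 45 + 6/60 + 7.1/3600 = 45.1019722
  N → positive
  Longitude: 179 + 45/60 + 46.6/3600 = 179.7629444
  W → negative
Point 2:
  Lat: degrees = first 2 digits = 4, minutes = 42.578; 4 + 42.578/60 = 4.7096333
  N → positive
  Lon: degrees = first 3 digits = 18, minutes = 16.501; 18 + 16.501/60 = 18.2750167
  E → positive
Point 3:
  Lat: 87° + 13/60 + 59.6/3600 = 87 + 0.216667 + 0.016556 = 87.2332222
  N → positive
  Longitude: 136° + 25/60 + 27.6/3600 = 136 + 0.416667 + 0.007667 = 136.4243333
  E ⇒ keep positive
Point 4:
  φ: degrees = first 2 digits = 0, minutes = 57.44588; 0 + 57.44588/60 = 0.9574313
  N → positive
  Lon: split at 3 digits → 123° and 42.089′; 123 + 42.089/60 = 123.7014833
  E → positive
Point 5:
  Latitude: split at 2 digits → 35° and 11.2647′; 35 + 11.2647/60 = 35.1877450
  N ⇒ keep positive
  λ: degrees = first 3 digits = 55, minutes = 50.9061; 55 + 50.9061/60 = 55.8484350
  E → positive
Point 6:
  φ: 49 + 27.347/60 = 49.4557833
  N ⇒ keep positive
  Longitude: 155 + 17.3253/60 = 155.2887550
  W → negative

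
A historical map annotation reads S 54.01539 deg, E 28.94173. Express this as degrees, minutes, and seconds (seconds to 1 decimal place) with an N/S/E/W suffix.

Latitude: 0.015390 × 60 = 0.92340′ → 0′, remainder × 60 = 55.404″
λ: 0.941730 × 60 = 56.50380′ → 56′, remainder × 60 = 30.228″

54°00′55.4″ S, 28°56′30.2″ E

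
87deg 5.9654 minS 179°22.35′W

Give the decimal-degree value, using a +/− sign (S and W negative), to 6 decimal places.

-87.099423, -179.372500

Latitude: 5.9654′ = 0.099423°; total 87.0994233
hemisphere S, so the sign is −
Lon: 22.35′ = 0.372500°; total 179.3725000
W → negative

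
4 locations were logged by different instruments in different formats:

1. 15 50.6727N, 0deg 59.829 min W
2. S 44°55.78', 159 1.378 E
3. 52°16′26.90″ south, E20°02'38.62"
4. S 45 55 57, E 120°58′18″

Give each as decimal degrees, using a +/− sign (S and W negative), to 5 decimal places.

1. 15.84455, -0.99715
2. -44.92967, 159.02297
3. -52.27414, 20.04406
4. -45.93250, 120.97167

Point 1:
  Latitude: 50.6727′ = 0.844545°; total 15.844545
  N → positive
  Longitude: 0 + 59.829/60 = 0.997150
  W → negative
Point 2:
  Lat: 55.78′ = 0.929667°; total 44.929667
  S → negative
  Longitude: 159 + 1.378/60 = 159.022967
  E ⇒ keep positive
Point 3:
  Lat: 52 + 16/60 + 26.9/3600 = 52.274139
  S ⇒ negate
  Longitude: 20° + 2/60 + 38.62/3600 = 20 + 0.033333 + 0.010728 = 20.044061
  E ⇒ keep positive
Point 4:
  Latitude: 45 + 55/60 + 57/3600 = 45.932500
  S ⇒ negate
  Lon: 120 + 58/60 + 18/3600 = 120.971667
  E ⇒ keep positive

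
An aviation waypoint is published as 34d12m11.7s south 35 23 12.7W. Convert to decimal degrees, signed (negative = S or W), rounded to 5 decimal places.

Latitude: 34 + 12/60 + 11.7/3600 = 34.203250
hemisphere S, so the sign is −
Lon: 35 + 23/60 + 12.7/3600 = 35.386861
W → negative

-34.20325, -35.38686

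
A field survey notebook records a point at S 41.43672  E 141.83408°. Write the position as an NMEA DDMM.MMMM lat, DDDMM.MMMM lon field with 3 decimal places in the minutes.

4126.203,S / 14150.045,E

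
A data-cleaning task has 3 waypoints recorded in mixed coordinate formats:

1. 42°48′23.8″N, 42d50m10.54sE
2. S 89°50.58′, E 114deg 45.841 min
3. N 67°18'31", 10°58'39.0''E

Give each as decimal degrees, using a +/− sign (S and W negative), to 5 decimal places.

1. 42.80661, 42.83626
2. -89.84300, 114.76402
3. 67.30861, 10.97750

Point 1:
  Latitude: 42 + 48/60 + 23.8/3600 = 42.806611
  N ⇒ keep positive
  Lon: 50′ + 10.54″ = 50.17567′; 42 + 50.17567/60 = 42.836261
  E → positive
Point 2:
  φ: 89 + 50.58/60 = 89.843000
  hemisphere S, so the sign is −
  λ: 114 + 45.841/60 = 114.764017
  E → positive
Point 3:
  Latitude: 67° + 18/60 + 31/3600 = 67 + 0.300000 + 0.008611 = 67.308611
  N ⇒ keep positive
  λ: 10° + 58/60 + 39/3600 = 10 + 0.966667 + 0.010833 = 10.977500
  E ⇒ keep positive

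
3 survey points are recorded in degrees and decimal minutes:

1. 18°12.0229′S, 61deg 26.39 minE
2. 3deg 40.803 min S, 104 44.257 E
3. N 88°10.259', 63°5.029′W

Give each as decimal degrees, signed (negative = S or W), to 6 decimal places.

1. -18.200382, 61.439833
2. -3.680050, 104.737617
3. 88.170983, -63.083817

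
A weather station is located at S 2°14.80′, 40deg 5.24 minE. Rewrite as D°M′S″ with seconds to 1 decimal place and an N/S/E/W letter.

Lat: fractional minutes 0.80000 × 60 = 48.000″
Lon: 5.24000′ → 5′ and 0.24000 × 60 = 14.400″

2°14′48.0″ S, 40°05′14.4″ E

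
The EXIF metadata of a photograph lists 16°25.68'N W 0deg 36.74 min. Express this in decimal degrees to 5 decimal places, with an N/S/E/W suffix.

16.42800° N, 0.61233° W

Latitude: 25.68′ = 0.428000°; total 16.428000
Longitude: 0 + 36.74/60 = 0.612333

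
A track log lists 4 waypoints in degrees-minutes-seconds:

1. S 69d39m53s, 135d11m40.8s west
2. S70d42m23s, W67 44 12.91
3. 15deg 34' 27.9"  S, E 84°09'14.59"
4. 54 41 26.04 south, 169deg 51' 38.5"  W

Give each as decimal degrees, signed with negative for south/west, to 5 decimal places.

1. -69.66472, -135.19467
2. -70.70639, -67.73692
3. -15.57442, 84.15405
4. -54.69057, -169.86069

Point 1:
  Lat: 69° + 39/60 + 53/3600 = 69 + 0.650000 + 0.014722 = 69.664722
  hemisphere S, so the sign is −
  Lon: 135° + 11/60 + 40.8/3600 = 135 + 0.183333 + 0.011333 = 135.194667
  hemisphere W, so the sign is −
Point 2:
  Latitude: 42′ + 23″ = 42.38333′; 70 + 42.38333/60 = 70.706389
  hemisphere S, so the sign is −
  Longitude: 67° + 44/60 + 12.91/3600 = 67 + 0.733333 + 0.003586 = 67.736919
  W → negative
Point 3:
  Lat: 15 + 34/60 + 27.9/3600 = 15.574417
  hemisphere S, so the sign is −
  Lon: 84 + 9/60 + 14.59/3600 = 84.154053
  E → positive
Point 4:
  Lat: 54° + 41/60 + 26.04/3600 = 54 + 0.683333 + 0.007233 = 54.690567
  hemisphere S, so the sign is −
  Longitude: 169° + 51/60 + 38.5/3600 = 169 + 0.850000 + 0.010694 = 169.860694
  hemisphere W, so the sign is −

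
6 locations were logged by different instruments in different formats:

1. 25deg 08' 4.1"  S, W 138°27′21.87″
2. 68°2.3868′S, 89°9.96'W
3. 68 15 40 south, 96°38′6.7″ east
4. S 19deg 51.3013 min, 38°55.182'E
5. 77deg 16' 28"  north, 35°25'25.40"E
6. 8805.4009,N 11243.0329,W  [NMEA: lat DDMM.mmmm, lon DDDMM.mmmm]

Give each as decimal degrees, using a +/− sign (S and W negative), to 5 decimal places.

Point 1:
  Latitude: 25 + 8/60 + 4.1/3600 = 25.134472
  hemisphere S, so the sign is −
  λ: 138° + 27/60 + 21.87/3600 = 138 + 0.450000 + 0.006075 = 138.456075
  W → negative
Point 2:
  φ: 68 + 2.3868/60 = 68.039780
  S ⇒ negate
  λ: 9.96′ = 0.166000°; total 89.166000
  W ⇒ negate
Point 3:
  Latitude: 68 + 15/60 + 40/3600 = 68.261111
  S → negative
  Lon: 96° + 38/60 + 6.7/3600 = 96 + 0.633333 + 0.001861 = 96.635194
  E → positive
Point 4:
  Latitude: 51.3013′ = 0.855022°; total 19.855022
  S → negative
  λ: 55.182′ = 0.919700°; total 38.919700
  E ⇒ keep positive
Point 5:
  Latitude: 16′ + 28″ = 16.46667′; 77 + 16.46667/60 = 77.274444
  N → positive
  Longitude: 35 + 25/60 + 25.4/3600 = 35.423722
  E ⇒ keep positive
Point 6:
  φ: degrees = first 2 digits = 88, minutes = 5.4009; 88 + 5.4009/60 = 88.090015
  N ⇒ keep positive
  Lon: degrees = first 3 digits = 112, minutes = 43.0329; 112 + 43.0329/60 = 112.717215
  hemisphere W, so the sign is −

1. -25.13447, -138.45608
2. -68.03978, -89.16600
3. -68.26111, 96.63519
4. -19.85502, 38.91970
5. 77.27444, 35.42372
6. 88.09002, -112.71722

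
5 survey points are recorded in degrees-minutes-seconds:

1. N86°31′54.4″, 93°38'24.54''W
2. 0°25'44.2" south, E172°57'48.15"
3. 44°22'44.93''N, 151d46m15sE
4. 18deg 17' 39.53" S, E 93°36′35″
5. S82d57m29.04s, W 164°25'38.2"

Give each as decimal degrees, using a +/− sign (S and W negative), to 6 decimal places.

Point 1:
  Latitude: 86 + 31/60 + 54.4/3600 = 86.5317778
  N → positive
  λ: 93 + 38/60 + 24.54/3600 = 93.6401500
  W → negative
Point 2:
  Lat: 0° + 25/60 + 44.2/3600 = 0 + 0.416667 + 0.012278 = 0.4289444
  S ⇒ negate
  Longitude: 172 + 57/60 + 48.15/3600 = 172.9633750
  E → positive
Point 3:
  Lat: 44° + 22/60 + 44.93/3600 = 44 + 0.366667 + 0.012481 = 44.3791472
  N ⇒ keep positive
  λ: 46′ + 15″ = 46.25000′; 151 + 46.25000/60 = 151.7708333
  E ⇒ keep positive
Point 4:
  φ: 18 + 17/60 + 39.53/3600 = 18.2943139
  S ⇒ negate
  Lon: 36′ + 35″ = 36.58333′; 93 + 36.58333/60 = 93.6097222
  E → positive
Point 5:
  Lat: 82 + 57/60 + 29.04/3600 = 82.9580667
  hemisphere S, so the sign is −
  Lon: 164° + 25/60 + 38.2/3600 = 164 + 0.416667 + 0.010611 = 164.4272778
  hemisphere W, so the sign is −

1. 86.531778, -93.640150
2. -0.428944, 172.963375
3. 44.379147, 151.770833
4. -18.294314, 93.609722
5. -82.958067, -164.427278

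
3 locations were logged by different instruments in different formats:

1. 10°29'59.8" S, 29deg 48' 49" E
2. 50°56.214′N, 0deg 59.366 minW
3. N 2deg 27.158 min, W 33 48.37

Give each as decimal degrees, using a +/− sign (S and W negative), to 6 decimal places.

1. -10.499944, 29.813611
2. 50.936900, -0.989433
3. 2.452633, -33.806167

Point 1:
  Latitude: 10° + 29/60 + 59.8/3600 = 10 + 0.483333 + 0.016611 = 10.4999444
  S ⇒ negate
  λ: 29° + 48/60 + 49/3600 = 29 + 0.800000 + 0.013611 = 29.8136111
  E ⇒ keep positive
Point 2:
  Latitude: 56.214′ = 0.936900°; total 50.9369000
  N ⇒ keep positive
  Longitude: 0 + 59.366/60 = 0.9894333
  W ⇒ negate
Point 3:
  Lat: 2 + 27.158/60 = 2.4526333
  N → positive
  Lon: 33 + 48.37/60 = 33.8061667
  W → negative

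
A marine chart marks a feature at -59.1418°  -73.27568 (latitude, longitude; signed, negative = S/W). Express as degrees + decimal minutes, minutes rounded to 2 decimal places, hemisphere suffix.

Latitude is negative → S; |value| = 59.141800
Latitude: fractional part 0.141800 → 8.5080 minutes
Longitude is negative → W; |value| = 73.275680
Lon: 73° + 0.275680 × 60 = 73° 16.5408′

59° 8.51′ S, 73° 16.54′ W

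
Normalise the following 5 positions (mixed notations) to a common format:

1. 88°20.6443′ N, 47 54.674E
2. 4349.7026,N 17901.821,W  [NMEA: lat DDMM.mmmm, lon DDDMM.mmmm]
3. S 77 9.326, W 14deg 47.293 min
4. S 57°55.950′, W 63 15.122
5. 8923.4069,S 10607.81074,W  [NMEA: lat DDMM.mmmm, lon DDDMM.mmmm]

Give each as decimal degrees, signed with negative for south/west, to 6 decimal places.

Point 1:
  Latitude: 20.6443′ = 0.344072°; total 88.3440717
  N ⇒ keep positive
  Lon: 47 + 54.674/60 = 47.9112333
  E ⇒ keep positive
Point 2:
  Lat: split at 2 digits → 43° and 49.7026′; 43 + 49.7026/60 = 43.8283767
  N → positive
  λ: degrees = first 3 digits = 179, minutes = 1.821; 179 + 1.821/60 = 179.0303500
  hemisphere W, so the sign is −
Point 3:
  φ: 77 + 9.326/60 = 77.1554333
  S ⇒ negate
  λ: 47.293′ = 0.788217°; total 14.7882167
  W → negative
Point 4:
  φ: 57 + 55.95/60 = 57.9325000
  S → negative
  Lon: 63 + 15.122/60 = 63.2520333
  W → negative
Point 5:
  φ: degrees = first 2 digits = 89, minutes = 23.4069; 89 + 23.4069/60 = 89.3901150
  S ⇒ negate
  λ: degrees = first 3 digits = 106, minutes = 7.81074; 106 + 7.81074/60 = 106.1301790
  W ⇒ negate

1. 88.344072, 47.911233
2. 43.828377, -179.030350
3. -77.155433, -14.788217
4. -57.932500, -63.252033
5. -89.390115, -106.130179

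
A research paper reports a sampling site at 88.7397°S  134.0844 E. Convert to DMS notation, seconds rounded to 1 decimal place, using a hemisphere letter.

88°44′22.9″ S, 134°05′3.8″ E

φ: 0.739700 × 60 = 44.38200′ → 44′, remainder × 60 = 22.920″
Lon: 0.084400° → 5.06400′; 0.06400 × 60 = 3.840″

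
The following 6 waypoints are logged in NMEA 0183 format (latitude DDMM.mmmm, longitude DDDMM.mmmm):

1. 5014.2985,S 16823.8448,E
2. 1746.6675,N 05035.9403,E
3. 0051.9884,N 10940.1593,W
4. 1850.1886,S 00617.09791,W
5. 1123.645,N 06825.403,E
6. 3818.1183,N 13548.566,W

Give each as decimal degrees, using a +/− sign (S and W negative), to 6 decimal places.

1. -50.238308, 168.397413
2. 17.777792, 50.599005
3. 0.866473, -109.669322
4. -18.836477, -6.284965
5. 11.394083, 68.423383
6. 38.301972, -135.809433

Point 1:
  Latitude: split at 2 digits → 50° and 14.2985′; 50 + 14.2985/60 = 50.2383083
  S ⇒ negate
  λ: split at 3 digits → 168° and 23.8448′; 168 + 23.8448/60 = 168.3974133
  E → positive
Point 2:
  φ: degrees = first 2 digits = 17, minutes = 46.6675; 17 + 46.6675/60 = 17.7777917
  N ⇒ keep positive
  Lon: split at 3 digits → 050° and 35.9403′; 50 + 35.9403/60 = 50.5990050
  E → positive
Point 3:
  φ: split at 2 digits → 00° and 51.9884′; 0 + 51.9884/60 = 0.8664733
  N ⇒ keep positive
  Longitude: split at 3 digits → 109° and 40.1593′; 109 + 40.1593/60 = 109.6693217
  W ⇒ negate
Point 4:
  Latitude: split at 2 digits → 18° and 50.1886′; 18 + 50.1886/60 = 18.8364767
  S → negative
  Longitude: degrees = first 3 digits = 6, minutes = 17.09791; 6 + 17.09791/60 = 6.2849652
  W ⇒ negate
Point 5:
  Latitude: degrees = first 2 digits = 11, minutes = 23.645; 11 + 23.645/60 = 11.3940833
  N → positive
  Lon: degrees = first 3 digits = 68, minutes = 25.403; 68 + 25.403/60 = 68.4233833
  E ⇒ keep positive
Point 6:
  Lat: degrees = first 2 digits = 38, minutes = 18.1183; 38 + 18.1183/60 = 38.3019717
  N ⇒ keep positive
  Lon: degrees = first 3 digits = 135, minutes = 48.566; 135 + 48.566/60 = 135.8094333
  hemisphere W, so the sign is −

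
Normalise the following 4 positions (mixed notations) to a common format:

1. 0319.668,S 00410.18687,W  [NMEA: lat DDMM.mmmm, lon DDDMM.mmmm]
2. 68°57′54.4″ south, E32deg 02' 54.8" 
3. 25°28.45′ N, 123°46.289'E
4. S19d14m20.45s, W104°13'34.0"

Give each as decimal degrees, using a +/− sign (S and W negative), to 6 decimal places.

Point 1:
  Latitude: degrees = first 2 digits = 3, minutes = 19.668; 3 + 19.668/60 = 3.3278000
  hemisphere S, so the sign is −
  Longitude: split at 3 digits → 004° and 10.18687′; 4 + 10.18687/60 = 4.1697812
  W → negative
Point 2:
  Latitude: 68° + 57/60 + 54.4/3600 = 68 + 0.950000 + 0.015111 = 68.9651111
  hemisphere S, so the sign is −
  Lon: 32 + 2/60 + 54.8/3600 = 32.0485556
  E → positive
Point 3:
  Lat: 28.45′ = 0.474167°; total 25.4741667
  N → positive
  Lon: 46.289′ = 0.771483°; total 123.7714833
  E ⇒ keep positive
Point 4:
  Lat: 14′ + 20.45″ = 14.34083′; 19 + 14.34083/60 = 19.2390139
  S → negative
  Lon: 104 + 13/60 + 34/3600 = 104.2261111
  W → negative

1. -3.327800, -4.169781
2. -68.965111, 32.048556
3. 25.474167, 123.771483
4. -19.239014, -104.226111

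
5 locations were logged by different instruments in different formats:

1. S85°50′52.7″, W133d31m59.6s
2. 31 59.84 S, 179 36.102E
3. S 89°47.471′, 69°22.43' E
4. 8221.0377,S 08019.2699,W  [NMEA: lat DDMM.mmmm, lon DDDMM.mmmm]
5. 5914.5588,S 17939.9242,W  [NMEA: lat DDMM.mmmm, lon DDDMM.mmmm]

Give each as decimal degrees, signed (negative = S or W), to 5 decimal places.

Point 1:
  Lat: 85 + 50/60 + 52.7/3600 = 85.847972
  hemisphere S, so the sign is −
  λ: 133° + 31/60 + 59.6/3600 = 133 + 0.516667 + 0.016556 = 133.533222
  hemisphere W, so the sign is −
Point 2:
  Latitude: 31 + 59.84/60 = 31.997333
  S → negative
  λ: 179 + 36.102/60 = 179.601700
  E → positive
Point 3:
  Latitude: 47.471′ = 0.791183°; total 89.791183
  S → negative
  λ: 22.43′ = 0.373833°; total 69.373833
  E ⇒ keep positive
Point 4:
  φ: split at 2 digits → 82° and 21.0377′; 82 + 21.0377/60 = 82.350628
  hemisphere S, so the sign is −
  Longitude: split at 3 digits → 080° and 19.2699′; 80 + 19.2699/60 = 80.321165
  W ⇒ negate
Point 5:
  φ: degrees = first 2 digits = 59, minutes = 14.5588; 59 + 14.5588/60 = 59.242647
  hemisphere S, so the sign is −
  Lon: split at 3 digits → 179° and 39.9242′; 179 + 39.9242/60 = 179.665403
  hemisphere W, so the sign is −

1. -85.84797, -133.53322
2. -31.99733, 179.60170
3. -89.79118, 69.37383
4. -82.35063, -80.32117
5. -59.24265, -179.66540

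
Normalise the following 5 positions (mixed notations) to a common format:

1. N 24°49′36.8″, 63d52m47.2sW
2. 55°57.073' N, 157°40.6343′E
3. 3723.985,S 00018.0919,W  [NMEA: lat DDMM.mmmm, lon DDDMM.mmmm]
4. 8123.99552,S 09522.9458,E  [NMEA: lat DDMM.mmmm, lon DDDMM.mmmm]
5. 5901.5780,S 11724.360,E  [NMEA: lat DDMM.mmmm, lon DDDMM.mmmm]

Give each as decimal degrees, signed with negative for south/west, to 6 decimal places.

1. 24.826889, -63.879778
2. 55.951217, 157.677238
3. -37.399750, -0.301532
4. -81.399925, 95.382430
5. -59.026300, 117.406000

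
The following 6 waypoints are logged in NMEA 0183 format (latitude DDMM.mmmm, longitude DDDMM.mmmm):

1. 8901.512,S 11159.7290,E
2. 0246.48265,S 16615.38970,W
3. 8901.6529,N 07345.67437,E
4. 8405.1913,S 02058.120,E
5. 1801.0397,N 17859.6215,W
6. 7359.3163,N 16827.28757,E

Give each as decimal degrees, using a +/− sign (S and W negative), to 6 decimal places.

1. -89.025200, 111.995483
2. -2.774711, -166.256495
3. 89.027548, 73.761240
4. -84.086522, 20.968667
5. 18.017328, -178.993692
6. 73.988605, 168.454793

Point 1:
  φ: degrees = first 2 digits = 89, minutes = 1.512; 89 + 1.512/60 = 89.0252000
  S ⇒ negate
  Longitude: degrees = first 3 digits = 111, minutes = 59.729; 111 + 59.729/60 = 111.9954833
  E ⇒ keep positive
Point 2:
  φ: split at 2 digits → 02° and 46.48265′; 2 + 46.48265/60 = 2.7747108
  hemisphere S, so the sign is −
  Longitude: degrees = first 3 digits = 166, minutes = 15.3897; 166 + 15.3897/60 = 166.2564950
  W ⇒ negate
Point 3:
  Lat: split at 2 digits → 89° and 1.6529′; 89 + 1.6529/60 = 89.0275483
  N → positive
  Lon: degrees = first 3 digits = 73, minutes = 45.67437; 73 + 45.67437/60 = 73.7612395
  E ⇒ keep positive
Point 4:
  φ: split at 2 digits → 84° and 5.1913′; 84 + 5.1913/60 = 84.0865217
  S ⇒ negate
  λ: degrees = first 3 digits = 20, minutes = 58.12; 20 + 58.12/60 = 20.9686667
  E ⇒ keep positive
Point 5:
  Latitude: split at 2 digits → 18° and 1.0397′; 18 + 1.0397/60 = 18.0173283
  N ⇒ keep positive
  Longitude: split at 3 digits → 178° and 59.6215′; 178 + 59.6215/60 = 178.9936917
  W ⇒ negate
Point 6:
  Latitude: split at 2 digits → 73° and 59.3163′; 73 + 59.3163/60 = 73.9886050
  N ⇒ keep positive
  λ: degrees = first 3 digits = 168, minutes = 27.28757; 168 + 27.28757/60 = 168.4547928
  E ⇒ keep positive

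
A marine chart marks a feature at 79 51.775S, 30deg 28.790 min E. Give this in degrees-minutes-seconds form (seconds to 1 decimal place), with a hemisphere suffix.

79°51′46.5″ S, 30°28′47.4″ E

Latitude: 51.77500′ → 51′ and 0.77500 × 60 = 46.500″
Longitude: fractional minutes 0.79000 × 60 = 47.400″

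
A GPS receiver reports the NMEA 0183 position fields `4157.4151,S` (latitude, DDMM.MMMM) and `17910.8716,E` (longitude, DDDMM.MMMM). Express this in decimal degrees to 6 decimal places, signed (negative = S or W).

-41.956918, 179.181193

Latitude: split at 2 digits → 41° and 57.4151′; 41 + 57.4151/60 = 41.9569183
S → negative
λ: split at 3 digits → 179° and 10.8716′; 179 + 10.8716/60 = 179.1811933
E → positive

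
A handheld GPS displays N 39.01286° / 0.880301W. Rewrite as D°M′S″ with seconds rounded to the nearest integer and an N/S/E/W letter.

Latitude: 0.012860° → 0.77160′; 0.77160 × 60 = 46.30″
Longitude: 0.880301 × 60 = 52.81806′ → 52′, remainder × 60 = 49.08″

39°00′46″ N, 0°52′49″ W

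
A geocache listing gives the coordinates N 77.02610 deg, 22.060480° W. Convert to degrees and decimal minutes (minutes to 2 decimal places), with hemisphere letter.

φ: 77° + 0.026100 × 60 = 77° 1.5660′
Lon: minutes = (22.060480 − 22) × 60 = 3.6288

77° 1.57′ N, 22° 3.63′ W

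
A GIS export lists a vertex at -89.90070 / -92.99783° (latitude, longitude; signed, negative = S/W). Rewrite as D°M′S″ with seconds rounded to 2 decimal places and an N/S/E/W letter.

89°54′2.52″ S, 92°59′52.19″ W

Latitude is negative → S; |value| = 89.900700
Latitude: 0.900700 × 60 = 54.04200′ → 54′, remainder × 60 = 2.5200″
Longitude is negative → W; |value| = 92.997830
Longitude: 0.997830 × 60 = 59.86980′ → 59′, remainder × 60 = 52.1880″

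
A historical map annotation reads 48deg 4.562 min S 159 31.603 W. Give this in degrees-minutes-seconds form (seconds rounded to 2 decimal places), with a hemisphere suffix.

Latitude: 4.56200′ → 4′ and 0.56200 × 60 = 33.7200″
Longitude: 31.60300′ → 31′ and 0.60300 × 60 = 36.1800″

48°04′33.72″ S, 159°31′36.18″ W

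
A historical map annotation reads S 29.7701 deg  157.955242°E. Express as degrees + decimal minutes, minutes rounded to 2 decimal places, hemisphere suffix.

φ: 29° + 0.770100 × 60 = 29° 46.2060′
Lon: fractional part 0.955242 → 57.3145 minutes

29° 46.21′ S, 157° 57.31′ E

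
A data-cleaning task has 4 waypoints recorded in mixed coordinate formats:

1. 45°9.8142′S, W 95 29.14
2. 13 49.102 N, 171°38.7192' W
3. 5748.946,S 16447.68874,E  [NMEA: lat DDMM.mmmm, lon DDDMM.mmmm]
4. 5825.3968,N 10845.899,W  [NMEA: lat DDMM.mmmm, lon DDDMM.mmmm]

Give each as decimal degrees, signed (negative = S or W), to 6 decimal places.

1. -45.163570, -95.485667
2. 13.818367, -171.645320
3. -57.815767, 164.794812
4. 58.423280, -108.764983

Point 1:
  Lat: 9.8142′ = 0.163570°; total 45.1635700
  S ⇒ negate
  λ: 95 + 29.14/60 = 95.4856667
  W ⇒ negate
Point 2:
  Latitude: 49.102′ = 0.818367°; total 13.8183667
  N → positive
  Longitude: 38.7192′ = 0.645320°; total 171.6453200
  W ⇒ negate
Point 3:
  φ: degrees = first 2 digits = 57, minutes = 48.946; 57 + 48.946/60 = 57.8157667
  hemisphere S, so the sign is −
  Longitude: split at 3 digits → 164° and 47.68874′; 164 + 47.68874/60 = 164.7948123
  E ⇒ keep positive
Point 4:
  Lat: degrees = first 2 digits = 58, minutes = 25.3968; 58 + 25.3968/60 = 58.4232800
  N ⇒ keep positive
  λ: degrees = first 3 digits = 108, minutes = 45.899; 108 + 45.899/60 = 108.7649833
  hemisphere W, so the sign is −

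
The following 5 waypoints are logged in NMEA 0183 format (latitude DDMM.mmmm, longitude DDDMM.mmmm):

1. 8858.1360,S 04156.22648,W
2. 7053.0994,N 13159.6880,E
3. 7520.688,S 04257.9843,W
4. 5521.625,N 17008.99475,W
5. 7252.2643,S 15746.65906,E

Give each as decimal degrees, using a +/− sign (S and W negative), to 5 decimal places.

Point 1:
  Lat: split at 2 digits → 88° and 58.136′; 88 + 58.136/60 = 88.968933
  hemisphere S, so the sign is −
  Longitude: degrees = first 3 digits = 41, minutes = 56.22648; 41 + 56.22648/60 = 41.937108
  hemisphere W, so the sign is −
Point 2:
  Latitude: degrees = first 2 digits = 70, minutes = 53.0994; 70 + 53.0994/60 = 70.884990
  N ⇒ keep positive
  Longitude: degrees = first 3 digits = 131, minutes = 59.688; 131 + 59.688/60 = 131.994800
  E → positive
Point 3:
  Latitude: degrees = first 2 digits = 75, minutes = 20.688; 75 + 20.688/60 = 75.344800
  S ⇒ negate
  λ: split at 3 digits → 042° and 57.9843′; 42 + 57.9843/60 = 42.966405
  hemisphere W, so the sign is −
Point 4:
  Lat: split at 2 digits → 55° and 21.625′; 55 + 21.625/60 = 55.360417
  N → positive
  λ: degrees = first 3 digits = 170, minutes = 8.99475; 170 + 8.99475/60 = 170.149913
  hemisphere W, so the sign is −
Point 5:
  Latitude: split at 2 digits → 72° and 52.2643′; 72 + 52.2643/60 = 72.871072
  S ⇒ negate
  Lon: degrees = first 3 digits = 157, minutes = 46.65906; 157 + 46.65906/60 = 157.777651
  E ⇒ keep positive

1. -88.96893, -41.93711
2. 70.88499, 131.99480
3. -75.34480, -42.96641
4. 55.36042, -170.14991
5. -72.87107, 157.77765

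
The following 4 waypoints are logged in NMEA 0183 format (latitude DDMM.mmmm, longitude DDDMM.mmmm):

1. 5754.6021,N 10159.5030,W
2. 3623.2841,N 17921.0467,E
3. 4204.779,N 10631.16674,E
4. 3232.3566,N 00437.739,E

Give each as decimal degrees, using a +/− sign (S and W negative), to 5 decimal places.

1. 57.91004, -101.99172
2. 36.38807, 179.35078
3. 42.07965, 106.51945
4. 32.53928, 4.62898

Point 1:
  Latitude: degrees = first 2 digits = 57, minutes = 54.6021; 57 + 54.6021/60 = 57.910035
  N → positive
  Lon: split at 3 digits → 101° and 59.503′; 101 + 59.503/60 = 101.991717
  W → negative
Point 2:
  Lat: split at 2 digits → 36° and 23.2841′; 36 + 23.2841/60 = 36.388068
  N → positive
  Longitude: split at 3 digits → 179° and 21.0467′; 179 + 21.0467/60 = 179.350778
  E ⇒ keep positive
Point 3:
  Lat: split at 2 digits → 42° and 4.779′; 42 + 4.779/60 = 42.079650
  N → positive
  Longitude: split at 3 digits → 106° and 31.16674′; 106 + 31.16674/60 = 106.519446
  E ⇒ keep positive
Point 4:
  Lat: degrees = first 2 digits = 32, minutes = 32.3566; 32 + 32.3566/60 = 32.539277
  N → positive
  Longitude: degrees = first 3 digits = 4, minutes = 37.739; 4 + 37.739/60 = 4.628983
  E ⇒ keep positive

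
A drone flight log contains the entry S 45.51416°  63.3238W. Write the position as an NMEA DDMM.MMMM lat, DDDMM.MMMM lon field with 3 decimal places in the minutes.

Latitude: minutes = (45.514160 − 45) × 60 = 30.84960
Longitude: 63° + 0.323800 × 60 = 63° 19.42800′

4530.850,S / 06319.428,W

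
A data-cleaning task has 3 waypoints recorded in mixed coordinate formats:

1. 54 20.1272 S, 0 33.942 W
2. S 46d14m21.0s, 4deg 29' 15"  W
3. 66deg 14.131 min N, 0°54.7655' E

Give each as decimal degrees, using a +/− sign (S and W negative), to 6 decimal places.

Point 1:
  φ: 20.1272′ = 0.335453°; total 54.3354533
  hemisphere S, so the sign is −
  Longitude: 0 + 33.942/60 = 0.5657000
  W → negative
Point 2:
  φ: 46 + 14/60 + 21/3600 = 46.2391667
  S → negative
  Lon: 29′ + 15″ = 29.25000′; 4 + 29.25000/60 = 4.4875000
  hemisphere W, so the sign is −
Point 3:
  Lat: 66 + 14.131/60 = 66.2355167
  N ⇒ keep positive
  λ: 0 + 54.7655/60 = 0.9127583
  E → positive

1. -54.335453, -0.565700
2. -46.239167, -4.487500
3. 66.235517, 0.912758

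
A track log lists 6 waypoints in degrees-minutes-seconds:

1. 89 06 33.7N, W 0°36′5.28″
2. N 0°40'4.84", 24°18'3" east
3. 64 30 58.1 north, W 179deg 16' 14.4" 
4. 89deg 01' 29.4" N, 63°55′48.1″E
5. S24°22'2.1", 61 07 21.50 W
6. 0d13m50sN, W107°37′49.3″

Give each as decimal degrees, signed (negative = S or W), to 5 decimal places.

1. 89.10936, -0.60147
2. 0.66801, 24.30083
3. 64.51614, -179.27067
4. 89.02483, 63.93003
5. -24.36725, -61.12264
6. 0.23056, -107.63036

Point 1:
  φ: 6′ + 33.7″ = 6.56167′; 89 + 6.56167/60 = 89.109361
  N ⇒ keep positive
  Longitude: 0 + 36/60 + 5.28/3600 = 0.601467
  W ⇒ negate
Point 2:
  φ: 40′ + 4.84″ = 40.08067′; 0 + 40.08067/60 = 0.668011
  N ⇒ keep positive
  Longitude: 24 + 18/60 + 3/3600 = 24.300833
  E → positive
Point 3:
  Lat: 64° + 30/60 + 58.1/3600 = 64 + 0.500000 + 0.016139 = 64.516139
  N ⇒ keep positive
  λ: 16′ + 14.4″ = 16.24000′; 179 + 16.24000/60 = 179.270667
  W → negative
Point 4:
  Lat: 1′ + 29.4″ = 1.49000′; 89 + 1.49000/60 = 89.024833
  N ⇒ keep positive
  Longitude: 55′ + 48.1″ = 55.80167′; 63 + 55.80167/60 = 63.930028
  E ⇒ keep positive
Point 5:
  Latitude: 24 + 22/60 + 2.1/3600 = 24.367250
  S → negative
  λ: 61° + 7/60 + 21.5/3600 = 61 + 0.116667 + 0.005972 = 61.122639
  W ⇒ negate
Point 6:
  Latitude: 13′ + 50″ = 13.83333′; 0 + 13.83333/60 = 0.230556
  N ⇒ keep positive
  Lon: 107° + 37/60 + 49.3/3600 = 107 + 0.616667 + 0.013694 = 107.630361
  W ⇒ negate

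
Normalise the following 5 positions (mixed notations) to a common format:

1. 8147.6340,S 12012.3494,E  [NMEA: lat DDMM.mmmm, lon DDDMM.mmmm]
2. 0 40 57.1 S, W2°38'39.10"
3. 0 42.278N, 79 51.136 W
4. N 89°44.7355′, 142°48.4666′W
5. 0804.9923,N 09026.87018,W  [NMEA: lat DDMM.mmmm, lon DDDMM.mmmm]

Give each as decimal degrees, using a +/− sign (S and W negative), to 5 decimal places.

1. -81.79390, 120.20582
2. -0.68253, -2.64419
3. 0.70463, -79.85227
4. 89.74559, -142.80778
5. 8.08321, -90.44784

Point 1:
  Lat: split at 2 digits → 81° and 47.634′; 81 + 47.634/60 = 81.793900
  hemisphere S, so the sign is −
  λ: split at 3 digits → 120° and 12.3494′; 120 + 12.3494/60 = 120.205823
  E → positive
Point 2:
  φ: 40′ + 57.1″ = 40.95167′; 0 + 40.95167/60 = 0.682528
  S ⇒ negate
  Lon: 2 + 38/60 + 39.1/3600 = 2.644194
  hemisphere W, so the sign is −
Point 3:
  Lat: 0 + 42.278/60 = 0.704633
  N ⇒ keep positive
  λ: 79 + 51.136/60 = 79.852267
  W ⇒ negate
Point 4:
  Lat: 89 + 44.7355/60 = 89.745592
  N ⇒ keep positive
  Longitude: 48.4666′ = 0.807777°; total 142.807777
  W ⇒ negate
Point 5:
  φ: degrees = first 2 digits = 8, minutes = 4.9923; 8 + 4.9923/60 = 8.083205
  N → positive
  Longitude: split at 3 digits → 090° and 26.87018′; 90 + 26.87018/60 = 90.447836
  W → negative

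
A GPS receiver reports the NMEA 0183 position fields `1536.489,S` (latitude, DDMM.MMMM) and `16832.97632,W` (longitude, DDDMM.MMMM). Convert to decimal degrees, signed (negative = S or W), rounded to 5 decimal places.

Latitude: split at 2 digits → 15° and 36.489′; 15 + 36.489/60 = 15.608150
S ⇒ negate
Lon: degrees = first 3 digits = 168, minutes = 32.97632; 168 + 32.97632/60 = 168.549605
W ⇒ negate

-15.60815, -168.54961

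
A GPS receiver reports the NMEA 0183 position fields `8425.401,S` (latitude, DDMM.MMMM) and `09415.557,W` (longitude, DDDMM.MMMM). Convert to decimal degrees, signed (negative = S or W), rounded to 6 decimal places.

Latitude: split at 2 digits → 84° and 25.401′; 84 + 25.401/60 = 84.4233500
hemisphere S, so the sign is −
Longitude: split at 3 digits → 094° and 15.557′; 94 + 15.557/60 = 94.2592833
W ⇒ negate

-84.423350, -94.259283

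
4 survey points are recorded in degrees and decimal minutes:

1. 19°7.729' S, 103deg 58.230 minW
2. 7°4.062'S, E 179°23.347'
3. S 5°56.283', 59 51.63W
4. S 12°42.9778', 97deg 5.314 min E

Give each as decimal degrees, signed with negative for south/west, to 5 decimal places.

1. -19.12882, -103.97050
2. -7.06770, 179.38912
3. -5.93805, -59.86050
4. -12.71630, 97.08857

Point 1:
  Latitude: 19 + 7.729/60 = 19.128817
  S → negative
  λ: 58.23′ = 0.970500°; total 103.970500
  hemisphere W, so the sign is −
Point 2:
  Latitude: 7 + 4.062/60 = 7.067700
  S → negative
  λ: 179 + 23.347/60 = 179.389117
  E ⇒ keep positive
Point 3:
  Latitude: 56.283′ = 0.938050°; total 5.938050
  S → negative
  Longitude: 59 + 51.63/60 = 59.860500
  hemisphere W, so the sign is −
Point 4:
  Lat: 12 + 42.9778/60 = 12.716297
  hemisphere S, so the sign is −
  λ: 97 + 5.314/60 = 97.088567
  E → positive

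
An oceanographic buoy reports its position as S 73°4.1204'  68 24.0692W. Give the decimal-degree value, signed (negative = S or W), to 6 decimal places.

-73.068673, -68.401153

Latitude: 73 + 4.1204/60 = 73.0686733
hemisphere S, so the sign is −
λ: 24.0692′ = 0.401153°; total 68.4011533
W → negative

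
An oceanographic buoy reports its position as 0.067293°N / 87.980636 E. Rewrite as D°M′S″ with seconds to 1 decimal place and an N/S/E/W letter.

0°04′2.3″ N, 87°58′50.3″ E

φ: 0.067293° → 4.03758′; 0.03758 × 60 = 2.255″
λ: whole degrees 87; 58.83816′ → 58′ and 50.290″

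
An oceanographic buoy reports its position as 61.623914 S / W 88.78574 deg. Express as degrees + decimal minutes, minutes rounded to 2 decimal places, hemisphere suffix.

61° 37.43′ S, 88° 47.14′ W

φ: 61° + 0.623914 × 60 = 61° 37.4348′
Longitude: fractional part 0.785740 → 47.1444 minutes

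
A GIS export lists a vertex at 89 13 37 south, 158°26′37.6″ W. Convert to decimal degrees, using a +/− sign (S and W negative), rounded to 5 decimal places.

Latitude: 13′ + 37″ = 13.61667′; 89 + 13.61667/60 = 89.226944
hemisphere S, so the sign is −
Longitude: 158 + 26/60 + 37.6/3600 = 158.443778
hemisphere W, so the sign is −

-89.22694, -158.44378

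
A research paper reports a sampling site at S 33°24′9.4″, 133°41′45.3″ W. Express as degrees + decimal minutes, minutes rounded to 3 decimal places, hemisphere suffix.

Lat: seconds/60 = 0.15667; minutes = 24 + 0.15667 = 24.15667
λ: seconds/60 = 0.75500; minutes = 41 + 0.75500 = 41.75500

33° 24.157′ S, 133° 41.755′ W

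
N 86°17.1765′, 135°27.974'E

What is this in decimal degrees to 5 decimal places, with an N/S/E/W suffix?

86.28628° N, 135.46623° E

Latitude: 17.1765′ = 0.286275°; total 86.286275
Lon: 135 + 27.974/60 = 135.466233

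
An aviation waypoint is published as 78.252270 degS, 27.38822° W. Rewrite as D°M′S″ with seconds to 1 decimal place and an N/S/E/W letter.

78°15′8.2″ S, 27°23′17.6″ W

Latitude: whole degrees 78; 15.13620′ → 15′ and 8.172″
λ: 0.388220° → 23.29320′; 0.29320 × 60 = 17.592″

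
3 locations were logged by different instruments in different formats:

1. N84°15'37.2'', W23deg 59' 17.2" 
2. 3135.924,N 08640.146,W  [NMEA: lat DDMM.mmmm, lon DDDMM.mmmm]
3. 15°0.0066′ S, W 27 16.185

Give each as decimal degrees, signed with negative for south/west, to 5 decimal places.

Point 1:
  Lat: 84 + 15/60 + 37.2/3600 = 84.260333
  N ⇒ keep positive
  Lon: 59′ + 17.2″ = 59.28667′; 23 + 59.28667/60 = 23.988111
  W → negative
Point 2:
  Lat: degrees = first 2 digits = 31, minutes = 35.924; 31 + 35.924/60 = 31.598733
  N → positive
  λ: degrees = first 3 digits = 86, minutes = 40.146; 86 + 40.146/60 = 86.669100
  W → negative
Point 3:
  Lat: 0.0066′ = 0.000110°; total 15.000110
  hemisphere S, so the sign is −
  λ: 16.185′ = 0.269750°; total 27.269750
  W ⇒ negate

1. 84.26033, -23.98811
2. 31.59873, -86.66910
3. -15.00011, -27.26975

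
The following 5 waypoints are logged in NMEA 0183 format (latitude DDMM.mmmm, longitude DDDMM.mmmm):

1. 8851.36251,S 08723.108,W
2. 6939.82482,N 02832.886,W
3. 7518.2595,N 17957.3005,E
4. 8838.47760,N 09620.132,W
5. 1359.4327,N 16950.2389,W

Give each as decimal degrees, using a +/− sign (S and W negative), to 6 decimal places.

1. -88.856042, -87.385133
2. 69.663747, -28.548100
3. 75.304325, 179.955008
4. 88.641293, -96.335533
5. 13.990545, -169.837315

Point 1:
  Latitude: degrees = first 2 digits = 88, minutes = 51.36251; 88 + 51.36251/60 = 88.8560418
  S ⇒ negate
  λ: degrees = first 3 digits = 87, minutes = 23.108; 87 + 23.108/60 = 87.3851333
  hemisphere W, so the sign is −
Point 2:
  Lat: split at 2 digits → 69° and 39.82482′; 69 + 39.82482/60 = 69.6637470
  N ⇒ keep positive
  Longitude: split at 3 digits → 028° and 32.886′; 28 + 32.886/60 = 28.5481000
  W → negative
Point 3:
  Latitude: split at 2 digits → 75° and 18.2595′; 75 + 18.2595/60 = 75.3043250
  N → positive
  Longitude: degrees = first 3 digits = 179, minutes = 57.3005; 179 + 57.3005/60 = 179.9550083
  E ⇒ keep positive
Point 4:
  φ: degrees = first 2 digits = 88, minutes = 38.4776; 88 + 38.4776/60 = 88.6412933
  N ⇒ keep positive
  Longitude: split at 3 digits → 096° and 20.132′; 96 + 20.132/60 = 96.3355333
  W ⇒ negate
Point 5:
  φ: split at 2 digits → 13° and 59.4327′; 13 + 59.4327/60 = 13.9905450
  N ⇒ keep positive
  λ: split at 3 digits → 169° and 50.2389′; 169 + 50.2389/60 = 169.8373150
  hemisphere W, so the sign is −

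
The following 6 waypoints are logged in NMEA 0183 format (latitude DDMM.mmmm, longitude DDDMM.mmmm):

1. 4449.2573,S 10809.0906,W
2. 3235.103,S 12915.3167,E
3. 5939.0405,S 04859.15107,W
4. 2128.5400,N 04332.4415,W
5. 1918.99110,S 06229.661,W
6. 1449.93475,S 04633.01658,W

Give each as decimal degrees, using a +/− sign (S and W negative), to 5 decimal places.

1. -44.82096, -108.15151
2. -32.58505, 129.25528
3. -59.65068, -48.98585
4. 21.47567, -43.54069
5. -19.31652, -62.49435
6. -14.83225, -46.55028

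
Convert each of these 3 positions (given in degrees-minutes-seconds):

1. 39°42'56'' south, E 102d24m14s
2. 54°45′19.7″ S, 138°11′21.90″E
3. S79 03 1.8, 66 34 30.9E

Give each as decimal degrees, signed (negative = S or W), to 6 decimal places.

1. -39.715556, 102.403889
2. -54.755472, 138.189417
3. -79.050500, 66.575250

Point 1:
  Latitude: 42′ + 56″ = 42.93333′; 39 + 42.93333/60 = 39.7155556
  S → negative
  Longitude: 24′ + 14″ = 24.23333′; 102 + 24.23333/60 = 102.4038889
  E ⇒ keep positive
Point 2:
  Lat: 54° + 45/60 + 19.7/3600 = 54 + 0.750000 + 0.005472 = 54.7554722
  S → negative
  Lon: 11′ + 21.9″ = 11.36500′; 138 + 11.36500/60 = 138.1894167
  E ⇒ keep positive
Point 3:
  φ: 3′ + 1.8″ = 3.03000′; 79 + 3.03000/60 = 79.0505000
  S → negative
  Longitude: 66 + 34/60 + 30.9/3600 = 66.5752500
  E ⇒ keep positive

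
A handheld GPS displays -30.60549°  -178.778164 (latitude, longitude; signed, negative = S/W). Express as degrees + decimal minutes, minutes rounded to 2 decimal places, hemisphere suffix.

Latitude is negative → S; |value| = 30.605490
Lat: 30° + 0.605490 × 60 = 30° 36.3294′
Longitude is negative → W; |value| = 178.778164
λ: 178° + 0.778164 × 60 = 178° 46.6898′

30° 36.33′ S, 178° 46.69′ W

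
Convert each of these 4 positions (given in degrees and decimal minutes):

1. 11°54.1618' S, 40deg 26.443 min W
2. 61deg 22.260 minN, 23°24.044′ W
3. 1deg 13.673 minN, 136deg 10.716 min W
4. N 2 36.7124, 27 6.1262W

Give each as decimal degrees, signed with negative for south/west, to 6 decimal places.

Point 1:
  Latitude: 11 + 54.1618/60 = 11.9026967
  hemisphere S, so the sign is −
  Longitude: 40 + 26.443/60 = 40.4407167
  hemisphere W, so the sign is −
Point 2:
  Lat: 61 + 22.26/60 = 61.3710000
  N ⇒ keep positive
  λ: 23 + 24.044/60 = 23.4007333
  hemisphere W, so the sign is −
Point 3:
  φ: 1 + 13.673/60 = 1.2278833
  N ⇒ keep positive
  Lon: 10.716′ = 0.178600°; total 136.1786000
  W ⇒ negate
Point 4:
  Lat: 2 + 36.7124/60 = 2.6118733
  N → positive
  Lon: 6.1262′ = 0.102103°; total 27.1021033
  W → negative

1. -11.902697, -40.440717
2. 61.371000, -23.400733
3. 1.227883, -136.178600
4. 2.611873, -27.102103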